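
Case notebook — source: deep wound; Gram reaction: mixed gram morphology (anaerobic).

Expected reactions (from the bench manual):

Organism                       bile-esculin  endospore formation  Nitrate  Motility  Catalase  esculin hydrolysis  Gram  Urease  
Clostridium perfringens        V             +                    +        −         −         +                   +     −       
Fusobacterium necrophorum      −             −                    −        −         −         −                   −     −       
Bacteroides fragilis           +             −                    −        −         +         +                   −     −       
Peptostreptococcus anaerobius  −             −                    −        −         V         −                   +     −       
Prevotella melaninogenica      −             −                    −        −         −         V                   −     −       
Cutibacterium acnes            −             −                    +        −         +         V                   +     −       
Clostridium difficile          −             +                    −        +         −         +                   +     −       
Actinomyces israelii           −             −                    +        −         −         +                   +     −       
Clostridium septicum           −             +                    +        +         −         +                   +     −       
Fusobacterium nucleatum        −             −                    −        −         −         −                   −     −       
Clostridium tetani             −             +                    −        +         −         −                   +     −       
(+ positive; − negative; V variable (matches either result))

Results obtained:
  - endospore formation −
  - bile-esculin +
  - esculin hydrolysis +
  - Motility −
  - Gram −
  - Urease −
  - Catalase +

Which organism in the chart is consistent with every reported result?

Bacteroides fragilis

Catalase +: excludes 8 organisms — 3 left.
bile-esculin +: excludes Peptostreptococcus anaerobius, Cutibacterium acnes — 1 left.
esculin hydrolysis +: the one remaining candidate is consistent.
Gram −: the one remaining candidate is consistent.
Motility −: the one remaining candidate is consistent.
endospore formation −: the one remaining candidate is consistent.
Urease −: the one remaining candidate is consistent.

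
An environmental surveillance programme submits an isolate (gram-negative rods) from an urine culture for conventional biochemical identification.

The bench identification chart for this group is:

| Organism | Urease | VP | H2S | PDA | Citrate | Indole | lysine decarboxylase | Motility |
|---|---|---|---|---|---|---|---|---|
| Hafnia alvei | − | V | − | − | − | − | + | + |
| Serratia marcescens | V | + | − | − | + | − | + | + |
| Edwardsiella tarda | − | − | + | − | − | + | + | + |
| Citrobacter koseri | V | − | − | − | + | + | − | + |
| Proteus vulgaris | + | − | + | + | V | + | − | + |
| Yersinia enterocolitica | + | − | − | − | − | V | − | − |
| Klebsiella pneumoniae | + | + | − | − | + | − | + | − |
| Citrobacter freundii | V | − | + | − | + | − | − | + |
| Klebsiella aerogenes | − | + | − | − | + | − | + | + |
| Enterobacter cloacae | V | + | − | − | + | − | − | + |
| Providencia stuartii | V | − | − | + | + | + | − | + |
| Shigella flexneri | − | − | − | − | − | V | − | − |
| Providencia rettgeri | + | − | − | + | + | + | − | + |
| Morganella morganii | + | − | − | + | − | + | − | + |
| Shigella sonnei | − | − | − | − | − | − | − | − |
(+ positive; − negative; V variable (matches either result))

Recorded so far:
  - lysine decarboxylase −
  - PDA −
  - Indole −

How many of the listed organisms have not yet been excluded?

5

lysine decarboxylase −: excludes 5 organisms — 10 left.
Indole −: excludes 5 organisms — 5 left.
PDA −: all 5 remaining candidates are consistent.
Still consistent: Citrobacter freundii, Enterobacter cloacae, Shigella flexneri, Shigella sonnei, Yersinia enterocolitica.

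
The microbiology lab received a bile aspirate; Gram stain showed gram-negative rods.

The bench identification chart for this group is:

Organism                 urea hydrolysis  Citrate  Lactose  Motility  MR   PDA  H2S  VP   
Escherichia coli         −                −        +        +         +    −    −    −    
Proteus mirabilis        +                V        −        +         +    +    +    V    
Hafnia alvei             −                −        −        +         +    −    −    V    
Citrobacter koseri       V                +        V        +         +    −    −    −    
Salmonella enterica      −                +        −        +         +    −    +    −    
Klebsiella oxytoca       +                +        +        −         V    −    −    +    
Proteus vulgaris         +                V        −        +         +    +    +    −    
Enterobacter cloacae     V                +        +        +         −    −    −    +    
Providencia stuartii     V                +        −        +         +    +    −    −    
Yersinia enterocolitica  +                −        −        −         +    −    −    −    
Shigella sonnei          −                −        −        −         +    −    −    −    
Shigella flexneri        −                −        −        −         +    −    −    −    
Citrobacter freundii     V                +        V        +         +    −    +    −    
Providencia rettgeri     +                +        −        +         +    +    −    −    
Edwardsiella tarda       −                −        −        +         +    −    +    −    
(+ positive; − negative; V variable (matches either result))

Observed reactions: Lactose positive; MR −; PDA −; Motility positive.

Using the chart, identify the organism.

Lactose +: excludes 10 organisms — 5 left.
MR −: excludes Escherichia coli, Citrobacter koseri, Citrobacter freundii — 2 left.
PDA −: all 2 remaining candidates are consistent.
Motility +: excludes Klebsiella oxytoca — 1 left.

Enterobacter cloacae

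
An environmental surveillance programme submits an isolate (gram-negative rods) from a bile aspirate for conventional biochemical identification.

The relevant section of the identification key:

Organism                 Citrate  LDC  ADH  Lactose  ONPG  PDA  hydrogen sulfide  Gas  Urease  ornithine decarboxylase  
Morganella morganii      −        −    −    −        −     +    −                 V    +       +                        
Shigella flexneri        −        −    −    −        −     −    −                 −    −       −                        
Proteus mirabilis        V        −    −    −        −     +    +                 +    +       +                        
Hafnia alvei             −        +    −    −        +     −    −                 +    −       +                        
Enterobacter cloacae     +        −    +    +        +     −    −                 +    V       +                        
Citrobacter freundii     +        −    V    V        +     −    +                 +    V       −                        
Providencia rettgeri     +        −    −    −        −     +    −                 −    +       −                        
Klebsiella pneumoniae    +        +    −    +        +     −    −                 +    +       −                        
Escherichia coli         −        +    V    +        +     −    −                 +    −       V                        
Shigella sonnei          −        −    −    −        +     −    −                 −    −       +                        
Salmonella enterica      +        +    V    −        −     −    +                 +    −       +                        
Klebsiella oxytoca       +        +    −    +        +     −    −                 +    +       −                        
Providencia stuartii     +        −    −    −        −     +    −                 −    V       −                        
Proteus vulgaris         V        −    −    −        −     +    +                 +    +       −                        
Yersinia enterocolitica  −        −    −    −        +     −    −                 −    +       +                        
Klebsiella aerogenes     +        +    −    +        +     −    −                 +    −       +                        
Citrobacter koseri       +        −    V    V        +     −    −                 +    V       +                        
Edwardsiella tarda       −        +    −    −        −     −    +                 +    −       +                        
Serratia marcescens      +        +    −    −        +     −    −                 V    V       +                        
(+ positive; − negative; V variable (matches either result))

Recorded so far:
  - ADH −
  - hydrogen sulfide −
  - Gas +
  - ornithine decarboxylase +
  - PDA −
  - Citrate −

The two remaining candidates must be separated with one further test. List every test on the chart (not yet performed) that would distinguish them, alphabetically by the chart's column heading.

ornithine decarboxylase +: excludes 7 organisms — 12 left.
PDA −: excludes Morganella morganii, Proteus mirabilis — 10 left.
Citrate −: excludes 5 organisms — 5 left.
hydrogen sulfide −: excludes Edwardsiella tarda — 4 left.
ADH −: all 4 remaining candidates are consistent.
Gas +: excludes Shigella sonnei, Yersinia enterocolitica — 2 left.
Two candidates remain: Escherichia coli and Hafnia alvei.
  LDC: + vs + — same for both, does not separate.
  Lactose: Escherichia coli +, Hafnia alvei − — discriminates.
  ONPG: + vs + — same for both, does not separate.
  Urease: − vs − — same for both, does not separate.

Lactose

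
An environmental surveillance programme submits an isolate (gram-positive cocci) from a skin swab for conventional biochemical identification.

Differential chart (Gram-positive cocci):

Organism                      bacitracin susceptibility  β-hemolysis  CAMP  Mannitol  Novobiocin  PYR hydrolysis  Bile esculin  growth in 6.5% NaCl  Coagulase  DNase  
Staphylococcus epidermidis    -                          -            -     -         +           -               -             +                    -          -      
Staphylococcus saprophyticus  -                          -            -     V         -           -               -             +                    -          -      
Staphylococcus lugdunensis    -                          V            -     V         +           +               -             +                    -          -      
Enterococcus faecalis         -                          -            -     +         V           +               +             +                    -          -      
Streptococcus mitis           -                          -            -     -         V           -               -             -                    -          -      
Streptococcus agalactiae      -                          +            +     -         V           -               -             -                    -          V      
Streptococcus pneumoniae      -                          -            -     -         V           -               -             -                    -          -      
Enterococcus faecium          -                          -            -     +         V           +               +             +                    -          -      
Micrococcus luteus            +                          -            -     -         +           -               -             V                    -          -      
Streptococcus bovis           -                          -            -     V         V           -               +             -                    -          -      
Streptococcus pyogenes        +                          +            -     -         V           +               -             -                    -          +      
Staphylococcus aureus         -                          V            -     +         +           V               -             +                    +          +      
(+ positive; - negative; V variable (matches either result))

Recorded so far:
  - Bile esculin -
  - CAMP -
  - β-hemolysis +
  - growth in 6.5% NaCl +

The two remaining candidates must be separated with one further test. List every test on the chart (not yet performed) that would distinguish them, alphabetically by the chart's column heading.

Coagulase, DNase

Bile esculin -: excludes Enterococcus faecalis, Enterococcus faecium, Streptococcus bovis — 9 left.
growth in 6.5% NaCl +: excludes Streptococcus mitis, Streptococcus agalactiae, Streptococcus pneumoniae, Streptococcus pyogenes — 5 left.
CAMP -: all 5 remaining candidates are consistent.
β-hemolysis +: excludes Staphylococcus epidermidis, Staphylococcus saprophyticus, Micrococcus luteus — 2 left.
Two candidates remain: Staphylococcus aureus and Staphylococcus lugdunensis.
  bacitracin susceptibility: - vs - — same for both, does not separate.
  Mannitol: + vs V — variable for at least one, does not separate.
  Novobiocin: + vs + — same for both, does not separate.
  PYR hydrolysis: V vs + — variable for at least one, does not separate.
  Coagulase: Staphylococcus aureus +, Staphylococcus lugdunensis - — discriminates.
  DNase: Staphylococcus aureus +, Staphylococcus lugdunensis - — discriminates.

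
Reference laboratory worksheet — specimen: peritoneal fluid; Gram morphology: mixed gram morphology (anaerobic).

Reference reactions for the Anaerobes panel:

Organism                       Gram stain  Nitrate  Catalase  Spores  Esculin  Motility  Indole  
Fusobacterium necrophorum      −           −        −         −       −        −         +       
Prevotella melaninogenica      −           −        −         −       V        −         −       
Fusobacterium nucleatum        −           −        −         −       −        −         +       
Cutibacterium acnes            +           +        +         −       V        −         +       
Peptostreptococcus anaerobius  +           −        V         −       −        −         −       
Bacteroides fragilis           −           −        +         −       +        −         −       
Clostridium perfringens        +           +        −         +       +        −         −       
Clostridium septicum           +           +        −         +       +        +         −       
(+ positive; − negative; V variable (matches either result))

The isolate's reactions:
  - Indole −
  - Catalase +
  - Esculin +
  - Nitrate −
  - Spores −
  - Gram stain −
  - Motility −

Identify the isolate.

Bacteroides fragilis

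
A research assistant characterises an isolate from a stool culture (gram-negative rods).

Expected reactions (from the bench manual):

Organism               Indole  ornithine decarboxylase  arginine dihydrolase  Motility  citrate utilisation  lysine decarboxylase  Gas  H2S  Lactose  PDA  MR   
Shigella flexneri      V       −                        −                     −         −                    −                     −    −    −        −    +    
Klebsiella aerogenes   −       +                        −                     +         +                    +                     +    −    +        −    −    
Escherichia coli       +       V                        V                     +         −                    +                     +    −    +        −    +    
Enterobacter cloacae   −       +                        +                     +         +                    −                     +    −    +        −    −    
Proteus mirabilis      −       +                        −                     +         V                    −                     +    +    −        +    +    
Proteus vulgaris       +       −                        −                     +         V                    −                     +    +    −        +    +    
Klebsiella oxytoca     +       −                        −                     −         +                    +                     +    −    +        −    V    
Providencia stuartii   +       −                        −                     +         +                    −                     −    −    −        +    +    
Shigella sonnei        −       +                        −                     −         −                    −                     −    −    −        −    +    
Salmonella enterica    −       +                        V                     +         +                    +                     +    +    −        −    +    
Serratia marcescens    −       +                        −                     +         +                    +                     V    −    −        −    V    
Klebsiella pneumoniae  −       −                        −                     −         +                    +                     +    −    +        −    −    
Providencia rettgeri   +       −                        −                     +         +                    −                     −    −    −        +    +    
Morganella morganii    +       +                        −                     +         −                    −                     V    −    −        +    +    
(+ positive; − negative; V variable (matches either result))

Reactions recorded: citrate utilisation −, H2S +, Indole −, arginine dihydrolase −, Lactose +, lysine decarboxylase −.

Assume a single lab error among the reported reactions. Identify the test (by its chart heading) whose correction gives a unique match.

Lactose

As reported, no row in the chart matches all 6 reactions.
Reversing Lactose (to −) → unique match: Proteus mirabilis.
Reversing Indole → still no organism matches.
Reversing arginine dihydrolase → still no organism matches.
Reversing lysine decarboxylase → still no organism matches.
Reversing citrate utilisation → still no organism matches.
Reversing H2S → still no organism matches.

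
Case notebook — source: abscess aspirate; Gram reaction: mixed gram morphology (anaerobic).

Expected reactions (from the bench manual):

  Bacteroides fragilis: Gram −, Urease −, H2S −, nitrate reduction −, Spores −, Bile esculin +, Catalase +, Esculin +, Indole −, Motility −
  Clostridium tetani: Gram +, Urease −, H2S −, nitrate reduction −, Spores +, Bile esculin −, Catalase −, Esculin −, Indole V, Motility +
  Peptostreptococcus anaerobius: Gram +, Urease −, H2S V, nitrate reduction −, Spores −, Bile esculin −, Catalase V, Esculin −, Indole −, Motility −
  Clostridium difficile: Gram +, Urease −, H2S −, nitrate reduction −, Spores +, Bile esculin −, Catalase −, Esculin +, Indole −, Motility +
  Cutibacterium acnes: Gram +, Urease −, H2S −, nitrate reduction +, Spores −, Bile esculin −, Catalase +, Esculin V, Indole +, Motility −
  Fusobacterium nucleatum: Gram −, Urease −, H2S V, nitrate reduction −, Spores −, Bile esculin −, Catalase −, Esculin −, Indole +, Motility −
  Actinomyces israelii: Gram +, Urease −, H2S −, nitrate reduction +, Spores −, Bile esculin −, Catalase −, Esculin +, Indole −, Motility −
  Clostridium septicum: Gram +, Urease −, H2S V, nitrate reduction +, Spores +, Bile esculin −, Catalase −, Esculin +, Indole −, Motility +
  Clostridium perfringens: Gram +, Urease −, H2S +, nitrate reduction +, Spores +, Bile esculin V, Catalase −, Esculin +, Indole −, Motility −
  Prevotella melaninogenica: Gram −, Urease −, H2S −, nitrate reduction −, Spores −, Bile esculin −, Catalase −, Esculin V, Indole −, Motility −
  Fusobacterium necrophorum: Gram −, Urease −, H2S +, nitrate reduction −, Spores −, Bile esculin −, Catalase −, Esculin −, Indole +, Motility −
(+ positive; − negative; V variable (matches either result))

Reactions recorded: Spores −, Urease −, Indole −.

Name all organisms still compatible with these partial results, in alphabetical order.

Indole −: excludes Cutibacterium acnes, Fusobacterium nucleatum, Fusobacterium necrophorum — 8 left.
Spores −: excludes Clostridium tetani, Clostridium difficile, Clostridium septicum, Clostridium perfringens — 4 left.
Urease −: all 4 remaining candidates are consistent.

Actinomyces israelii, Bacteroides fragilis, Peptostreptococcus anaerobius, Prevotella melaninogenica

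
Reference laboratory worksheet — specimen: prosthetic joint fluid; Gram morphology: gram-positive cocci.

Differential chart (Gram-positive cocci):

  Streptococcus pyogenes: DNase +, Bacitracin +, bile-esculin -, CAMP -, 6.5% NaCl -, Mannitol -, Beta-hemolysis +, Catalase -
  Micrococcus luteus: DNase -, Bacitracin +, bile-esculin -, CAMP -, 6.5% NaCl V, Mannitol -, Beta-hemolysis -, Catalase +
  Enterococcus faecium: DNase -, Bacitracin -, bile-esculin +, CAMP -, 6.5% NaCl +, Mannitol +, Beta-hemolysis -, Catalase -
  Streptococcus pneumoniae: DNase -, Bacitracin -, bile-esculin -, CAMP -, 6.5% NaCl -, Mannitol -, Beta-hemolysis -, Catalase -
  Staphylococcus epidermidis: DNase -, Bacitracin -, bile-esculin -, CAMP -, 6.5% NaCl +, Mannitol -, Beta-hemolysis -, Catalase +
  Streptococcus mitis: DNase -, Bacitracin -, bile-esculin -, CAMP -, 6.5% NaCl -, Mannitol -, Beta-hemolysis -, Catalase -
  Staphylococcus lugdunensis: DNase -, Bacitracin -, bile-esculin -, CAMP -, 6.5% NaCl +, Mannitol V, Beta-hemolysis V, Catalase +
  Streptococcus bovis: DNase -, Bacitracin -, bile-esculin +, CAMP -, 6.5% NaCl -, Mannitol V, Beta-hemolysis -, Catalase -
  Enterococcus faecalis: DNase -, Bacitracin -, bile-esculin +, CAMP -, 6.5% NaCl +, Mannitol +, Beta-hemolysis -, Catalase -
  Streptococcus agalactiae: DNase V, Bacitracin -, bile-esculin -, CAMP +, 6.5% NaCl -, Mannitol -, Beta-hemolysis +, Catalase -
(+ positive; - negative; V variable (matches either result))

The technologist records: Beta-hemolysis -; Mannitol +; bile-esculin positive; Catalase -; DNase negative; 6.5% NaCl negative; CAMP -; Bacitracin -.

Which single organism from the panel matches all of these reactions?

Streptococcus bovis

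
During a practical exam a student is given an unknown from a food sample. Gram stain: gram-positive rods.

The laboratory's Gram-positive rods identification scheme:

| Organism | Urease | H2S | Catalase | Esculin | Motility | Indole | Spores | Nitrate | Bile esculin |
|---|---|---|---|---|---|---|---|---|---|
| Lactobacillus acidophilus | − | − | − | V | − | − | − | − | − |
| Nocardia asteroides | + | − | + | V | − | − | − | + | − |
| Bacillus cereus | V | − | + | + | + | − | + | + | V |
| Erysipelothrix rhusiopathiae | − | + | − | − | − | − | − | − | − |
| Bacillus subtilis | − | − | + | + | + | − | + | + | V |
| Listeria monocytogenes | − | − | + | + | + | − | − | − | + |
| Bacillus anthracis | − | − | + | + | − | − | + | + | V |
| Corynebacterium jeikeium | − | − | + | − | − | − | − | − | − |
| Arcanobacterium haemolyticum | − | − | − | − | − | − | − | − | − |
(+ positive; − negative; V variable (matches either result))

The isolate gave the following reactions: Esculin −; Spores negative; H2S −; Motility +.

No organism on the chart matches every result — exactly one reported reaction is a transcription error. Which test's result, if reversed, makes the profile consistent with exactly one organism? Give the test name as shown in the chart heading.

Esculin

As reported, no row in the chart matches all 4 reactions.
Reversing Spores → still no organism matches.
Reversing H2S → still no organism matches.
Reversing Motility → 4 organisms match (not unique).
Reversing Esculin (to +) → unique match: Listeria monocytogenes.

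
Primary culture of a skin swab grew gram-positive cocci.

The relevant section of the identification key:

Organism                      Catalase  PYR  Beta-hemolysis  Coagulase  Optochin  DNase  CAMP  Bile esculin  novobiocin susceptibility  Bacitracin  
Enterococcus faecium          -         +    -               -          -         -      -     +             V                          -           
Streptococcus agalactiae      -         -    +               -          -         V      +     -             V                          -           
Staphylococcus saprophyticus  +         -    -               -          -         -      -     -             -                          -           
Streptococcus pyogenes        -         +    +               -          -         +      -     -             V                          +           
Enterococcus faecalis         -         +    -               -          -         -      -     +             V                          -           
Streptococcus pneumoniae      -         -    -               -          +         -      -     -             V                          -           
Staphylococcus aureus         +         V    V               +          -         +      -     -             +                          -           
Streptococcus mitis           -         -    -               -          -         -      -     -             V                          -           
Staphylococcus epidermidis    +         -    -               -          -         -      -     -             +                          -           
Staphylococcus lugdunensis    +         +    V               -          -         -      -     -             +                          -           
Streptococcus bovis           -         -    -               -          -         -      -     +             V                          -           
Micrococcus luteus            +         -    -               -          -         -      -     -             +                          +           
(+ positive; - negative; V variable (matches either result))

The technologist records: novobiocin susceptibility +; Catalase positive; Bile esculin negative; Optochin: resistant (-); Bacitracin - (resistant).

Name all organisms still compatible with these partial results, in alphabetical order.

Staphylococcus aureus, Staphylococcus epidermidis, Staphylococcus lugdunensis

Bile esculin -: excludes Enterococcus faecium, Enterococcus faecalis, Streptococcus bovis — 9 left.
Catalase +: excludes Streptococcus agalactiae, Streptococcus pyogenes, Streptococcus pneumoniae, Streptococcus mitis — 5 left.
Bacitracin -: excludes Micrococcus luteus — 4 left.
Optochin -: all 4 remaining candidates are consistent.
novobiocin susceptibility +: excludes Staphylococcus saprophyticus — 3 left.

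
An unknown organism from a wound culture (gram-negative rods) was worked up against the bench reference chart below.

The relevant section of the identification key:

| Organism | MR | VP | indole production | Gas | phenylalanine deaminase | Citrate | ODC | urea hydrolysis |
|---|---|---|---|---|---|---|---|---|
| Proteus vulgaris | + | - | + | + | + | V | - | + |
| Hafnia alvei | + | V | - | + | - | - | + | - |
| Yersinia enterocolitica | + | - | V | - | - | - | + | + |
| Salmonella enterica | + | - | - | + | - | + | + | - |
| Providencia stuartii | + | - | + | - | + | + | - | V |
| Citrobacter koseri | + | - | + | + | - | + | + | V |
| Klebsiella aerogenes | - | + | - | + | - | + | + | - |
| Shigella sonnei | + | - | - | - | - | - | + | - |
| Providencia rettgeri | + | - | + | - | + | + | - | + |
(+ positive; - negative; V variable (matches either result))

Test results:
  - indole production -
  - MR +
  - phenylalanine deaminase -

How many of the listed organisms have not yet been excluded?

phenylalanine deaminase -: excludes Proteus vulgaris, Providencia stuartii, Providencia rettgeri — 6 left.
MR +: excludes Klebsiella aerogenes — 5 left.
indole production -: excludes Citrobacter koseri — 4 left.
Still consistent: Hafnia alvei, Salmonella enterica, Shigella sonnei, Yersinia enterocolitica.

4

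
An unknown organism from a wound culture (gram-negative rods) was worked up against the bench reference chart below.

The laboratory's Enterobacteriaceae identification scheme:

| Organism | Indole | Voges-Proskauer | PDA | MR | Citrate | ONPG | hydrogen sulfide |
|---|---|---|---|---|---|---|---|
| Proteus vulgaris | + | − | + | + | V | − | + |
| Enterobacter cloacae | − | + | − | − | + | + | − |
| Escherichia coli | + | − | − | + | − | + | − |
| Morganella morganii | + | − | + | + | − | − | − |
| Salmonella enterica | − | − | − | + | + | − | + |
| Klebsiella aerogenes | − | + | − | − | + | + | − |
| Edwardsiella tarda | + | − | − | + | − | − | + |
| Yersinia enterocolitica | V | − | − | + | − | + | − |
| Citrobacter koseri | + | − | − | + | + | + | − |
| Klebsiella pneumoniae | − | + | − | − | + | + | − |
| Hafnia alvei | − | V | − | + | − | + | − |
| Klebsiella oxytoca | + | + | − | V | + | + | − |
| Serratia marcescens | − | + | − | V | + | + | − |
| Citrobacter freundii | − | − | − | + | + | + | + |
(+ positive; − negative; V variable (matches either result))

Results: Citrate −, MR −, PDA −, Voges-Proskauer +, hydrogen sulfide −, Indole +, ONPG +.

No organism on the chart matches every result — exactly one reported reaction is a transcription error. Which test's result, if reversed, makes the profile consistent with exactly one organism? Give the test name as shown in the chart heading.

As reported, no row in the chart matches all 7 reactions.
Reversing ONPG → still no organism matches.
Reversing Indole → still no organism matches.
Reversing Citrate (to +) → unique match: Klebsiella oxytoca.
Reversing MR → still no organism matches.
Reversing PDA → still no organism matches.
Reversing hydrogen sulfide → still no organism matches.
Reversing Voges-Proskauer → still no organism matches.

Citrate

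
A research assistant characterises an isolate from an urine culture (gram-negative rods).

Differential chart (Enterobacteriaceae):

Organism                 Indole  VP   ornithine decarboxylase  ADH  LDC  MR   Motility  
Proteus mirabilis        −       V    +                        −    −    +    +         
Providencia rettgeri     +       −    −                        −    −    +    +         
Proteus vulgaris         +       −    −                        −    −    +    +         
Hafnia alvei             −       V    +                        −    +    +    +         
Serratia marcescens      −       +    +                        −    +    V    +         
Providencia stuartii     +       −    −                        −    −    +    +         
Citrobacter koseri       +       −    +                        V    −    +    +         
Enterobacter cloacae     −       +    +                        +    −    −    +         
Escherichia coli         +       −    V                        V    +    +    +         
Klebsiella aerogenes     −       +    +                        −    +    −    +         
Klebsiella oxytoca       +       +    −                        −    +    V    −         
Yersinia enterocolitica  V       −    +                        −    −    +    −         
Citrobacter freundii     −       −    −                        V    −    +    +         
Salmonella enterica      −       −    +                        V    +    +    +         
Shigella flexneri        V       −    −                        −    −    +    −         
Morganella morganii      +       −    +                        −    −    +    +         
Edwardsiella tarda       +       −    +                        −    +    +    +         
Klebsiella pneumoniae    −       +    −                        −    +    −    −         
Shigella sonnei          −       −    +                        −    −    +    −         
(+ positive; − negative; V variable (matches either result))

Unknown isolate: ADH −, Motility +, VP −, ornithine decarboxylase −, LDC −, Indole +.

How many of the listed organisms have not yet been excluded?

3

ADH −: excludes Enterobacter cloacae — 18 left.
Indole +: excludes 8 organisms — 10 left.
Motility +: excludes Klebsiella oxytoca, Yersinia enterocolitica, Shigella flexneri — 7 left.
VP −: all 7 remaining candidates are consistent.
ornithine decarboxylase −: excludes Citrobacter koseri, Morganella morganii, Edwardsiella tarda — 4 left.
LDC −: excludes Escherichia coli — 3 left.
Still consistent: Proteus vulgaris, Providencia rettgeri, Providencia stuartii.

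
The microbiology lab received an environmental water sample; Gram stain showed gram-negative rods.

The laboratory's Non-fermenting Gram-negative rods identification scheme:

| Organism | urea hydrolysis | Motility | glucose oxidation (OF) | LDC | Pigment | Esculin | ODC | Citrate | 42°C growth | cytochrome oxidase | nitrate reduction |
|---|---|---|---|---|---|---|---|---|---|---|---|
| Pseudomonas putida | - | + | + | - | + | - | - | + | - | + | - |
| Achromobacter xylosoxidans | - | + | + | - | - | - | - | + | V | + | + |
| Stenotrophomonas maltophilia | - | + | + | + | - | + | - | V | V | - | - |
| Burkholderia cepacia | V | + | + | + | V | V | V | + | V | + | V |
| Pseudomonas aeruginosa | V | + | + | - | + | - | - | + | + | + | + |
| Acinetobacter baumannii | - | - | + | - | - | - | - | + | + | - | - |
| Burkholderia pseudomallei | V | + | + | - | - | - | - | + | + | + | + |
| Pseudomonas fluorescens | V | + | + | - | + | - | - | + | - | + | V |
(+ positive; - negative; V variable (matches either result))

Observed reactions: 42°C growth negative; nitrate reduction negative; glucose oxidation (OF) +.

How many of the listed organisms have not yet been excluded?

nitrate reduction -: excludes Achromobacter xylosoxidans, Pseudomonas aeruginosa, Burkholderia pseudomallei — 5 left.
glucose oxidation (OF) +: all 5 remaining candidates are consistent.
42°C growth -: excludes Acinetobacter baumannii — 4 left.
Still consistent: Burkholderia cepacia, Pseudomonas fluorescens, Pseudomonas putida, Stenotrophomonas maltophilia.

4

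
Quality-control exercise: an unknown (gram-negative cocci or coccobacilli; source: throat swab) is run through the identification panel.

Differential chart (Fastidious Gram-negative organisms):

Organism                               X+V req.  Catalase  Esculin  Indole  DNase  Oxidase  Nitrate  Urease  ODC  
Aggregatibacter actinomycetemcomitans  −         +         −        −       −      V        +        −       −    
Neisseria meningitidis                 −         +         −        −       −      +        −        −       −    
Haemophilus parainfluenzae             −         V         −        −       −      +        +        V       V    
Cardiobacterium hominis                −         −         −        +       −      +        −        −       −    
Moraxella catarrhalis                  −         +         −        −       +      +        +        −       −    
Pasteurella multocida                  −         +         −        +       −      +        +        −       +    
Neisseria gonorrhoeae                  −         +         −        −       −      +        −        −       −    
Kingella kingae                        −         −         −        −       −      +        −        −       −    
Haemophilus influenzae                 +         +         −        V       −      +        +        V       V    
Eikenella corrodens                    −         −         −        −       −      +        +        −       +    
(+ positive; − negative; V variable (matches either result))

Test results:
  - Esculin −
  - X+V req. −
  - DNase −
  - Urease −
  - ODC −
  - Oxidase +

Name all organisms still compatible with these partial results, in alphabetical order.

Aggregatibacter actinomycetemcomitans, Cardiobacterium hominis, Haemophilus parainfluenzae, Kingella kingae, Neisseria gonorrhoeae, Neisseria meningitidis

Oxidase +: all 10 remaining candidates are consistent.
ODC −: excludes Pasteurella multocida, Eikenella corrodens — 8 left.
X+V req. −: excludes Haemophilus influenzae — 7 left.
Esculin −: all 7 remaining candidates are consistent.
Urease −: all 7 remaining candidates are consistent.
DNase −: excludes Moraxella catarrhalis — 6 left.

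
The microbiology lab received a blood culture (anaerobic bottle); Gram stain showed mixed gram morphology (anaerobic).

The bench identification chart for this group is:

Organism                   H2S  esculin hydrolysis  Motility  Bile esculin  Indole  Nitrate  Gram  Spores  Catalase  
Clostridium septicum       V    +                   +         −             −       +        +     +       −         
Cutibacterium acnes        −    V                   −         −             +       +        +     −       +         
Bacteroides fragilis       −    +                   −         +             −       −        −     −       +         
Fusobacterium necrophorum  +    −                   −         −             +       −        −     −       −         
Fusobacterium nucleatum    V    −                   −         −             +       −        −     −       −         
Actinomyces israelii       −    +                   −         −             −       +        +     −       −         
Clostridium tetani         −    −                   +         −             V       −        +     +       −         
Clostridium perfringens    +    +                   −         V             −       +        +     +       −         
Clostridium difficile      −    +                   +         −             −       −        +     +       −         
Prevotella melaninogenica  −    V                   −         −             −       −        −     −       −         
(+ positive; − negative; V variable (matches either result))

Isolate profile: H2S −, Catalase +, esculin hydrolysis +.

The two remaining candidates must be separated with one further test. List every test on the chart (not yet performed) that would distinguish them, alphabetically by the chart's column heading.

Catalase +: excludes 8 organisms — 2 left.
esculin hydrolysis +: all 2 remaining candidates are consistent.
H2S −: all 2 remaining candidates are consistent.
Two candidates remain: Bacteroides fragilis and Cutibacterium acnes.
  Motility: − vs − — same for both, does not separate.
  Bile esculin: Bacteroides fragilis +, Cutibacterium acnes − — discriminates.
  Indole: Bacteroides fragilis −, Cutibacterium acnes + — discriminates.
  Nitrate: Bacteroides fragilis −, Cutibacterium acnes + — discriminates.
  Gram: Bacteroides fragilis −, Cutibacterium acnes + — discriminates.
  Spores: − vs − — same for both, does not separate.

Bile esculin, Gram, Indole, Nitrate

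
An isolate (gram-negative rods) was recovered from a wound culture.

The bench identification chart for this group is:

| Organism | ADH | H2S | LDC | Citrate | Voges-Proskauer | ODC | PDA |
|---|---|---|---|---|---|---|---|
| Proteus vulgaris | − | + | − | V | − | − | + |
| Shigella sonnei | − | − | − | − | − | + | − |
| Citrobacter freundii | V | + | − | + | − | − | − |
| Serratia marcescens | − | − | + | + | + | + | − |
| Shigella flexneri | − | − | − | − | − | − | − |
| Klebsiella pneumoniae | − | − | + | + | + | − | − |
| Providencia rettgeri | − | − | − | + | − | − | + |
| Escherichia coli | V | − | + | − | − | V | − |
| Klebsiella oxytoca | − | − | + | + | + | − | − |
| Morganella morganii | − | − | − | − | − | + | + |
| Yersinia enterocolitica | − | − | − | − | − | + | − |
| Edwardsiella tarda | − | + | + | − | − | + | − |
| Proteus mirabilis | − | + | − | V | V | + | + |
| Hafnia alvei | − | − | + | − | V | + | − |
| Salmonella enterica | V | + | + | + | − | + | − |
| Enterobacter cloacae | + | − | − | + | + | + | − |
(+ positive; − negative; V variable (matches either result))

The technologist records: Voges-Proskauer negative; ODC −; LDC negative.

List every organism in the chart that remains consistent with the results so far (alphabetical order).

Citrobacter freundii, Proteus vulgaris, Providencia rettgeri, Shigella flexneri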